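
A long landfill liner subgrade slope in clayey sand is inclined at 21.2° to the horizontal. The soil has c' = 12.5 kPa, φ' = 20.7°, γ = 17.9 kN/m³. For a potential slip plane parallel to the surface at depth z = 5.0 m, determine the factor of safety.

For an infinite slope with a slip plane parallel to the surface (no pore pressure): FS = [c' + γz cos²β tanφ'] / [γz sinβ cosβ].
γz = 17.9·5.0 = 89.50 kN/m²
Numerator = 12.5 + 89.50·cos²21.2°·tan20.7° = 12.5 + 89.50·0.8692·0.3779 = 41.897 kPa
Denominator = 89.50·sin21.2°·cos21.2° = 89.50·0.3616·0.9323 = 30.175 kPa
FS = 41.897 / 30.175 = 1.388

FS = 1.39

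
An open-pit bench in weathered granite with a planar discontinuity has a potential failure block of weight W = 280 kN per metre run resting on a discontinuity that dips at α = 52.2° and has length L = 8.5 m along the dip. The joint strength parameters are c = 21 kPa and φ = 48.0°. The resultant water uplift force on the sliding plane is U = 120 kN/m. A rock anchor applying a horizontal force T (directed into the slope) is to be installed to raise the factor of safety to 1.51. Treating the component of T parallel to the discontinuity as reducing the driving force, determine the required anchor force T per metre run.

T = 54 kN/m

Resolving forces along and normal to the sliding plane, with the horizontal anchor force T adding T·sinα to the effective normal force and T·cosα acting up the plane against the driving force:
FS = [cL + (W cosα − U + T sinα) tanφ] / [W sinα − T cosα]
Without the anchor: N' = 51.6 kN/m, driving T_d = 221.2 kN/m, resisting R = 21·8.5 + 51.6·tan48.0° = 235.8 kN/m, FS = 1.07.
Setting FS = 1.51 and solving for T:
1.51·(221.2 − T cos52.2°) = 235.8 + T sin52.2°·tan48.0°
T·(sin52.2°·tan48.0° + 1.51·cos52.2°) = 1.51·221.2 − 235.8
T·(0.7902·1.1106 + 1.51·0.6129) = 334.1 − 235.8 = 98.3
T·1.8030 = 98.3
T = 54.5 kN/m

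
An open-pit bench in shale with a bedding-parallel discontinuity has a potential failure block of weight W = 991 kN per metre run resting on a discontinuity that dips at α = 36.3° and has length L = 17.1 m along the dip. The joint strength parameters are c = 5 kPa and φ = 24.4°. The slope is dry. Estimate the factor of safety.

FS = 0.76

Resolving the block weight along and normal to the plane and applying the Mohr–Coulomb strength on the joint:
N' = W cosα = 991·cos36.3° = 798.7 kN/m
Driving force T = W sinα = 991·sin36.3° = 586.7 kN/m
Resisting force R = c·L + N'·tanφ = 5·17.1 + 798.7·tan24.4° = 85.5 + 362.3 = 447.8 kN/m
FS = R / T = 447.8 / 586.7 = 0.763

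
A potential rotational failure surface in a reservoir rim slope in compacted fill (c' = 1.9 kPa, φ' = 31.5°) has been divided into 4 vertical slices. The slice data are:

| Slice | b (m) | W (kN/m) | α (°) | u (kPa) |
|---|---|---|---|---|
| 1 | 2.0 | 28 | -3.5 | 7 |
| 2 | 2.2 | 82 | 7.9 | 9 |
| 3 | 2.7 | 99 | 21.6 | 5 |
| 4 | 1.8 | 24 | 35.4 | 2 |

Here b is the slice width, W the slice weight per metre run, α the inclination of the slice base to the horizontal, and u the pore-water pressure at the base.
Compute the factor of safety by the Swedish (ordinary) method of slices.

Ordinary method of slices: FS = Σ[c'·Δl_i + (W_i cosα_i − u_i·Δl_i)·tanφ'] / Σ W_i sinα_i, with Δl_i = b_i / cosα_i.
Slice 1: Δl = 2.0/cos(-3.5°) = 2.004 m; N'_1 = 28·cos(-3.5°) − 7·2.004 = 13.9; c'Δl = 3.81; W sinα = -1.7
Slice 2: Δl = 2.2/cos7.9° = 2.221 m; N'_2 = 82·cos7.9° − 9·2.221 = 61.2; c'Δl = 4.22; W sinα = 11.3
Slice 3: Δl = 2.7/cos21.6° = 2.904 m; N'_3 = 99·cos21.6° − 5·2.904 = 77.5; c'Δl = 5.52; W sinα = 36.4
Slice 4: Δl = 1.8/cos35.4° = 2.208 m; N'_4 = 24·cos35.4° − 2·2.208 = 15.1; c'Δl = 4.20; W sinα = 13.9
Σc'Δl = 17.7 kN/m; ΣN' = 167.8 kN/m; ΣW sinα = 59.9 kN/m
Resisting = 17.7 + 167.8·tan31.5° = 17.7 + 102.8 = 120.6 kN/m
FS = 120.6 / 59.9 = 2.013

FS = 2.01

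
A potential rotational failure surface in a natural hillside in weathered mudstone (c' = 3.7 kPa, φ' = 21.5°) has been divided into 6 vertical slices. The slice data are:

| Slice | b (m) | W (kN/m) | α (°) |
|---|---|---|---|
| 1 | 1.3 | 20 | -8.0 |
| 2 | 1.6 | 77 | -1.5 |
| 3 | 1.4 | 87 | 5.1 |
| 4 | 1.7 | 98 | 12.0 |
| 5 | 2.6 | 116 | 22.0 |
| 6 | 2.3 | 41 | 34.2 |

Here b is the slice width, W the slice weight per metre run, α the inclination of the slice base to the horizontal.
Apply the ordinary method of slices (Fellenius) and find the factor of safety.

Ordinary method of slices: FS = Σ[c'·Δl_i + (W_i cosα_i)·tanφ'] / Σ W_i sinα_i, with Δl_i = b_i / cosα_i.
Slice 1: Δl = 1.3/cos(-8.0°) = 1.313 m; N'_1 = 20·cos(-8.0°) = 19.8; c'Δl = 4.86; W sinα = -2.8
Slice 2: Δl = 1.6/cos(-1.5°) = 1.601 m; N'_2 = 77·cos(-1.5°) = 77.0; c'Δl = 5.92; W sinα = -2.0
Slice 3: Δl = 1.4/cos5.1° = 1.406 m; N'_3 = 87·cos5.1° = 86.7; c'Δl = 5.20; W sinα = 7.7
Slice 4: Δl = 1.7/cos12.0° = 1.738 m; N'_4 = 98·cos12.0° = 95.9; c'Δl = 6.43; W sinα = 20.4
Slice 5: Δl = 2.6/cos22.0° = 2.804 m; N'_5 = 116·cos22.0° = 107.6; c'Δl = 10.38; W sinα = 43.5
Slice 6: Δl = 2.3/cos34.2° = 2.781 m; N'_6 = 41·cos34.2° = 33.9; c'Δl = 10.29; W sinα = 23.0
Σc'Δl = 43.1 kN/m; ΣN' = 420.8 kN/m; ΣW sinα = 89.8 kN/m
Resisting = 43.1 + 420.8·tan21.5° = 43.1 + 165.7 = 208.8 kN/m
FS = 208.8 / 89.8 = 2.325

FS = 2.33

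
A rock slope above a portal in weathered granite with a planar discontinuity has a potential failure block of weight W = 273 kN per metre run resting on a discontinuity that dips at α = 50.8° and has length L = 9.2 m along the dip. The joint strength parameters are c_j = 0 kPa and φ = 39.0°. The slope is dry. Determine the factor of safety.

FS = 0.66

Resolving the block weight along and normal to the plane and applying the Mohr–Coulomb strength on the joint:
N' = W cosα = 273·cos50.8° = 172.5 kN/m
Driving force T = W sinα = 273·sin50.8° = 211.6 kN/m
Resisting force R = c_j·L + N'·tanφ = 0·9.2 + 172.5·tan39.0° = 0.0 + 139.7 = 139.7 kN/m
FS = R / T = 139.7 / 211.6 = 0.660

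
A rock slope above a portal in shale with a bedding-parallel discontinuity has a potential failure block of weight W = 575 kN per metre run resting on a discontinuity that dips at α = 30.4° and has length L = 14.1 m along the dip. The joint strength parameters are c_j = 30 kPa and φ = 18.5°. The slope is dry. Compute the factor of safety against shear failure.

FS = 2.02

Resolving the block weight along and normal to the plane and applying the Mohr–Coulomb strength on the joint:
N' = W cosα = 575·cos30.4° = 495.9 kN/m
Driving force T = W sinα = 575·sin30.4° = 291.0 kN/m
Resisting force R = c_j·L + N'·tanφ = 30·14.1 + 495.9·tan18.5° = 423.0 + 165.9 = 588.9 kN/m
FS = R / T = 588.9 / 291.0 = 2.024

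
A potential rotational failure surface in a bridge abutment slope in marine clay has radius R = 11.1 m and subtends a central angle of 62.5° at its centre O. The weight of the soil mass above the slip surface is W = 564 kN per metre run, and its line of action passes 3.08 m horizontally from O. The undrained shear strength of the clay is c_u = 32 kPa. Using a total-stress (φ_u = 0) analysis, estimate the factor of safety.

Taking moments about the centre O, the resisting moment is provided by the undrained shear strength acting along the arc:
Arc length L_a = R·θ = 11.1·(62.5°·π/180) = 11.1·1.0908 = 12.11 m
M_R = c_u·L_a·R = 32·12.11·11.1 = 4300.8 kN·m/m
M_D = W·d = 564·3.08 = 1737.1 kN·m/m
FS = M_R / M_D = 4300.8 / 1737.1 = 2.476

FS = 2.48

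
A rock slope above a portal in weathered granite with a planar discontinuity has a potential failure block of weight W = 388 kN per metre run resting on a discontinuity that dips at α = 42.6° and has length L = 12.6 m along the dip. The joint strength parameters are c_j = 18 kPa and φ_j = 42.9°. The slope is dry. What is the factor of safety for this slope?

Resolving the block weight along and normal to the plane and applying the Mohr–Coulomb strength on the joint:
N' = W cosα = 388·cos42.6° = 285.6 kN/m
Driving force T = W sinα = 388·sin42.6° = 262.6 kN/m
Resisting force R = c_j·L + N'·tanφ_j = 18·12.6 + 285.6·tan42.9° = 226.8 + 265.4 = 492.2 kN/m
FS = R / T = 492.2 / 262.6 = 1.874

FS = 1.87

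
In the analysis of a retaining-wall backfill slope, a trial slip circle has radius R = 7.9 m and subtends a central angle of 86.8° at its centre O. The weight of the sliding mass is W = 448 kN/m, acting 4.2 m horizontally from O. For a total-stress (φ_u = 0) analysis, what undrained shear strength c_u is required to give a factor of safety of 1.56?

c_u = 31.0 kPa

FS = c_u·L_a·R / (W·d), so c_u = FS·W·d / (L_a·R).
Arc length L_a = R·θ = 7.9·(86.8°·π/180) = 7.9·1.5149 = 11.97 m
c_u = 1.56·448·4.2 / (11.97·7.9) = 2935.3 / 94.55 = 31.05 kPa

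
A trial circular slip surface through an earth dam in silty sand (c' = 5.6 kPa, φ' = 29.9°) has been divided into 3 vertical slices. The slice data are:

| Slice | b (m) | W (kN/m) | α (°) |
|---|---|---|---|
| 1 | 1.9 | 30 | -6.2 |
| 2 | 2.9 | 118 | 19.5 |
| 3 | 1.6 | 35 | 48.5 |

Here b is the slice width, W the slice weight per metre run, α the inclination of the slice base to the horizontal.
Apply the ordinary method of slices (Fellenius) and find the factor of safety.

Ordinary method of slices: FS = Σ[c'·Δl_i + (W_i cosα_i)·tanφ'] / Σ W_i sinα_i, with Δl_i = b_i / cosα_i.
Slice 1: Δl = 1.9/cos(-6.2°) = 1.911 m; N'_1 = 30·cos(-6.2°) = 29.8; c'Δl = 10.70; W sinα = -3.2
Slice 2: Δl = 2.9/cos19.5° = 3.076 m; N'_2 = 118·cos19.5° = 111.2; c'Δl = 17.23; W sinα = 39.4
Slice 3: Δl = 1.6/cos48.5° = 2.415 m; N'_3 = 35·cos48.5° = 23.2; c'Δl = 13.52; W sinα = 26.2
Σc'Δl = 41.5 kN/m; ΣN' = 164.2 kN/m; ΣW sinα = 62.4 kN/m
Resisting = 41.5 + 164.2·tan29.9° = 41.5 + 94.4 = 135.9 kN/m
FS = 135.9 / 62.4 = 2.179

FS = 2.18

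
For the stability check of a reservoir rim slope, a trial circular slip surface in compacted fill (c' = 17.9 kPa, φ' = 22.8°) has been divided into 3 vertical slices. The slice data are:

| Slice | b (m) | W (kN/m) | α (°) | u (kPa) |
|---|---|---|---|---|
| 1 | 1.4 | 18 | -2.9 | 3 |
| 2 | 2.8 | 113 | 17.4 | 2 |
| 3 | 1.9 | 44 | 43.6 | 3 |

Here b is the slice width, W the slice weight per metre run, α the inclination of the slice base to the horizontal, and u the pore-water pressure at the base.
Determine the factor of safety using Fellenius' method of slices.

FS = 2.90

Ordinary method of slices: FS = Σ[c'·Δl_i + (W_i cosα_i − u_i·Δl_i)·tanφ'] / Σ W_i sinα_i, with Δl_i = b_i / cosα_i.
Slice 1: Δl = 1.4/cos(-2.9°) = 1.402 m; N'_1 = 18·cos(-2.9°) − 3·1.402 = 13.8; c'Δl = 25.09; W sinα = -0.9
Slice 2: Δl = 2.8/cos17.4° = 2.934 m; N'_2 = 113·cos17.4° − 2·2.934 = 102.0; c'Δl = 52.52; W sinα = 33.8
Slice 3: Δl = 1.9/cos43.6° = 2.624 m; N'_3 = 44·cos43.6° − 3·2.624 = 24.0; c'Δl = 46.96; W sinα = 30.3
Σc'Δl = 124.6 kN/m; ΣN' = 139.7 kN/m; ΣW sinα = 63.2 kN/m
Resisting = 124.6 + 139.7·tan22.8° = 124.6 + 58.7 = 183.3 kN/m
FS = 183.3 / 63.2 = 2.899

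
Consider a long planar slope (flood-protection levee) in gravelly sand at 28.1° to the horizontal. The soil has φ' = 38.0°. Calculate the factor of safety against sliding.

FS = 1.46

For a dry cohesionless infinite slope the factor of safety is FS = tanφ' / tanβ.
FS = tan38.0° / tan28.1° = 0.7813 / 0.5340 = 1.463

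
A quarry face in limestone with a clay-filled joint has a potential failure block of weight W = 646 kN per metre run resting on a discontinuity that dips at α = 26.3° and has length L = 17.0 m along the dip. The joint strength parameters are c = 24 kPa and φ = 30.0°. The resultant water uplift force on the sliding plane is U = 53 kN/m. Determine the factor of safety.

FS = 2.49

Resolving the block weight along and normal to the plane and applying the Mohr–Coulomb strength on the joint:
N' = W cosα − U = 646·cos26.3° − 53 = 526.1 kN/m
Driving force T = W sinα = 646·sin26.3° = 286.2 kN/m
Resisting force R = c·L + N'·tanφ = 24·17.0 + 526.1·tan30.0° = 408.0 + 303.8 = 711.8 kN/m
FS = R / T = 711.8 / 286.2 = 2.487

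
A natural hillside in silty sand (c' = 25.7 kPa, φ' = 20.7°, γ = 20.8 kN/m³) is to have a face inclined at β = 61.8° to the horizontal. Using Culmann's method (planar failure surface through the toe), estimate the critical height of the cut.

Culmann's analysis gives the critical failure plane at α_cr = (β + φ')/2 = (61.8 + 20.7)/2 = 41.2°, and the critical height
H_c = (4c'/γ) · sinβ cosφ' / [1 − cos(β − φ')]
    = (4·25.7/20.8) · sin61.8°·cos20.7° / [1 − cos(41.1°)]
    = 4.942 · 0.8813·0.9354 / [1 − 0.7536]
    = 4.942 · 0.8244 / 0.2464
    = 16.53 m

H_c = 16.53 m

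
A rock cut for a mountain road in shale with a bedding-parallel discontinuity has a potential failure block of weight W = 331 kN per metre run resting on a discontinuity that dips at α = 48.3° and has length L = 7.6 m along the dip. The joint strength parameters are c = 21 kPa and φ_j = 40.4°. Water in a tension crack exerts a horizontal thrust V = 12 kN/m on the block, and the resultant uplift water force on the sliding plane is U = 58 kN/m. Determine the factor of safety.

FS = 1.14

Resolving the block weight along and normal to the plane and applying the Mohr–Coulomb strength on the joint:
N' = W cosα − U − V sinα = 331·cos48.3° − 58 − 12·sin48.3° = 153.2 kN/m
Driving force T = W sinα + V cosα = 331·sin48.3° + 12·cos48.3° = 255.1 kN/m
Resisting force R = c·L + N'·tanφ_j = 21·7.6 + 153.2·tan40.4° = 159.6 + 130.4 = 290.0 kN/m
FS = R / T = 290.0 / 255.1 = 1.137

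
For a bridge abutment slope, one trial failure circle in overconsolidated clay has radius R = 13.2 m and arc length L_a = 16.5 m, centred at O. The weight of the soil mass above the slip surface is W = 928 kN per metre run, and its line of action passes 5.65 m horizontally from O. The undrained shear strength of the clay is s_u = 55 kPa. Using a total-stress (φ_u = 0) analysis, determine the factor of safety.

Taking moments about the centre O, the resisting moment is provided by the undrained shear strength acting along the arc:
M_R = s_u·L_a·R = 55·16.50·13.2 = 11979.0 kN·m/m
M_D = W·d = 928·5.65 = 5243.2 kN·m/m
FS = M_R / M_D = 11979.0 / 5243.2 = 2.285

FS = 2.28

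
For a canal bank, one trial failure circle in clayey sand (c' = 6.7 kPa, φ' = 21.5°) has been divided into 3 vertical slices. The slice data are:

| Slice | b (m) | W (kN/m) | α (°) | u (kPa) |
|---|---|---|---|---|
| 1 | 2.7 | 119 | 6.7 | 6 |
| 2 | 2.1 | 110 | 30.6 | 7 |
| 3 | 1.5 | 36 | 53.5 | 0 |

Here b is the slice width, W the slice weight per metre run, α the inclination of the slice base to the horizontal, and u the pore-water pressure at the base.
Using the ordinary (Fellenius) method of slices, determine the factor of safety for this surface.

Ordinary method of slices: FS = Σ[c'·Δl_i + (W_i cosα_i − u_i·Δl_i)·tanφ'] / Σ W_i sinα_i, with Δl_i = b_i / cosα_i.
Slice 1: Δl = 2.7/cos6.7° = 2.719 m; N'_1 = 119·cos6.7° − 6·2.719 = 101.9; c'Δl = 18.21; W sinα = 13.9
Slice 2: Δl = 2.1/cos30.6° = 2.440 m; N'_2 = 110·cos30.6° − 7·2.440 = 77.6; c'Δl = 16.35; W sinα = 56.0
Slice 3: Δl = 1.5/cos53.5° = 2.522 m; N'_3 = 36·cos53.5° − 0·2.522 = 21.4; c'Δl = 16.90; W sinα = 28.9
Σc'Δl = 51.5 kN/m; ΣN' = 200.9 kN/m; ΣW sinα = 98.8 kN/m
Resisting = 51.5 + 200.9·tan21.5° = 51.5 + 79.1 = 130.6 kN/m
FS = 130.6 / 98.8 = 1.322

FS = 1.32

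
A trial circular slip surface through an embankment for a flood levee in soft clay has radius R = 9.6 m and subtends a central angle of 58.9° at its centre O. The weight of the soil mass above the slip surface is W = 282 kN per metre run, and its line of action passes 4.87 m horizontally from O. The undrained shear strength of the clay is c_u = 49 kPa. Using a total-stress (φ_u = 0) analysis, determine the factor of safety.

FS = 3.38

Taking moments about the centre O, the resisting moment is provided by the undrained shear strength acting along the arc:
Arc length L_a = R·θ = 9.6·(58.9°·π/180) = 9.6·1.0280 = 9.87 m
M_R = c_u·L_a·R = 49·9.87·9.6 = 4642.3 kN·m/m
M_D = W·d = 282·4.87 = 1373.3 kN·m/m
FS = M_R / M_D = 4642.3 / 1373.3 = 3.380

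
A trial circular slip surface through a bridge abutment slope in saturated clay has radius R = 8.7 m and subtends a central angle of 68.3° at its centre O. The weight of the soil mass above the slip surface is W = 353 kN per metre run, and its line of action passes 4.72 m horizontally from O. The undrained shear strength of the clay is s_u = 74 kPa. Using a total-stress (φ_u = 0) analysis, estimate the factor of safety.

FS = 4.01

Taking moments about the centre O, the resisting moment is provided by the undrained shear strength acting along the arc:
Arc length L_a = R·θ = 8.7·(68.3°·π/180) = 8.7·1.1921 = 10.37 m
M_R = s_u·L_a·R = 74·10.37·8.7 = 6676.8 kN·m/m
M_D = W·d = 353·4.72 = 1666.2 kN·m/m
FS = M_R / M_D = 6676.8 / 1666.2 = 4.007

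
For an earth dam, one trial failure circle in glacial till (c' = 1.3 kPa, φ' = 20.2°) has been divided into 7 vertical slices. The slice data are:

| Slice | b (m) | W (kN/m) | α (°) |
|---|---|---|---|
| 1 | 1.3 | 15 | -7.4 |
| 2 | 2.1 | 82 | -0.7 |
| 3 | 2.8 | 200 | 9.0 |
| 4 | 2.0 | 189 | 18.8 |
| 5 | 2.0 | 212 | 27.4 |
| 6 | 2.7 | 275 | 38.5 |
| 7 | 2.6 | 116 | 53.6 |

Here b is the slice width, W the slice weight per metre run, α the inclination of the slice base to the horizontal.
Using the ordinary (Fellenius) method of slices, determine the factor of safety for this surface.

FS = 0.82

Ordinary method of slices: FS = Σ[c'·Δl_i + (W_i cosα_i)·tanφ'] / Σ W_i sinα_i, with Δl_i = b_i / cosα_i.
Slice 1: Δl = 1.3/cos(-7.4°) = 1.311 m; N'_1 = 15·cos(-7.4°) = 14.9; c'Δl = 1.70; W sinα = -1.9
Slice 2: Δl = 2.1/cos(-0.7°) = 2.100 m; N'_2 = 82·cos(-0.7°) = 82.0; c'Δl = 2.73; W sinα = -1.0
Slice 3: Δl = 2.8/cos9.0° = 2.835 m; N'_3 = 200·cos9.0° = 197.5; c'Δl = 3.69; W sinα = 31.3
Slice 4: Δl = 2.0/cos18.8° = 2.113 m; N'_4 = 189·cos18.8° = 178.9; c'Δl = 2.75; W sinα = 60.9
Slice 5: Δl = 2.0/cos27.4° = 2.253 m; N'_5 = 212·cos27.4° = 188.2; c'Δl = 2.93; W sinα = 97.6
Slice 6: Δl = 2.7/cos38.5° = 3.450 m; N'_6 = 275·cos38.5° = 215.2; c'Δl = 4.49; W sinα = 171.2
Slice 7: Δl = 2.6/cos53.6° = 4.381 m; N'_7 = 116·cos53.6° = 68.8; c'Δl = 5.70; W sinα = 93.4
Σc'Δl = 24.0 kN/m; ΣN' = 945.6 kN/m; ΣW sinα = 451.4 kN/m
Resisting = 24.0 + 945.6·tan20.2° = 24.0 + 347.9 = 371.9 kN/m
FS = 371.9 / 451.4 = 0.824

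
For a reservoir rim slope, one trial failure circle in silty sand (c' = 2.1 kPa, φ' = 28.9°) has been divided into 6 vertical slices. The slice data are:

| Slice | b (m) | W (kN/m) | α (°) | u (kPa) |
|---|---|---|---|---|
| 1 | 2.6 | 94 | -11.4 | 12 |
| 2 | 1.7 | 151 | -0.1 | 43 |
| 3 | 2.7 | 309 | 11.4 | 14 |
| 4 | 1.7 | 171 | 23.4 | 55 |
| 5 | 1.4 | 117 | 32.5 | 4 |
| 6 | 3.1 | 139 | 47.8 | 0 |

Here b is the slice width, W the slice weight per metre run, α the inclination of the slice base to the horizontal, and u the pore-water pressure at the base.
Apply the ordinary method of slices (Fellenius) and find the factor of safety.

FS = 1.40

Ordinary method of slices: FS = Σ[c'·Δl_i + (W_i cosα_i − u_i·Δl_i)·tanφ'] / Σ W_i sinα_i, with Δl_i = b_i / cosα_i.
Slice 1: Δl = 2.6/cos(-11.4°) = 2.652 m; N'_1 = 94·cos(-11.4°) − 12·2.652 = 60.3; c'Δl = 5.57; W sinα = -18.6
Slice 2: Δl = 1.7/cos(-0.1°) = 1.700 m; N'_2 = 151·cos(-0.1°) − 43·1.700 = 77.9; c'Δl = 3.57; W sinα = -0.3
Slice 3: Δl = 2.7/cos11.4° = 2.754 m; N'_3 = 309·cos11.4° − 14·2.754 = 264.3; c'Δl = 5.78; W sinα = 61.1
Slice 4: Δl = 1.7/cos23.4° = 1.852 m; N'_4 = 171·cos23.4° − 55·1.852 = 55.1; c'Δl = 3.89; W sinα = 67.9
Slice 5: Δl = 1.4/cos32.5° = 1.660 m; N'_5 = 117·cos32.5° − 4·1.660 = 92.0; c'Δl = 3.49; W sinα = 62.9
Slice 6: Δl = 3.1/cos47.8° = 4.615 m; N'_6 = 139·cos47.8° − 0·4.615 = 93.4; c'Δl = 9.69; W sinα = 103.0
Σc'Δl = 32.0 kN/m; ΣN' = 643.0 kN/m; ΣW sinα = 276.0 kN/m
Resisting = 32.0 + 643.0·tan28.9° = 32.0 + 355.0 = 387.0 kN/m
FS = 387.0 / 276.0 = 1.402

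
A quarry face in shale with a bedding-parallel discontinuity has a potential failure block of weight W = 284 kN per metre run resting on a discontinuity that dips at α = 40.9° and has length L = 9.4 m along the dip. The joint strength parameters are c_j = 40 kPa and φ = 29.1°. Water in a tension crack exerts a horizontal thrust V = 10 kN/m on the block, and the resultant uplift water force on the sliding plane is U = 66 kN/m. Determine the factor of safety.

Resolving the block weight along and normal to the plane and applying the Mohr–Coulomb strength on the joint:
N' = W cosα − U − V sinα = 284·cos40.9° − 66 − 10·sin40.9° = 142.1 kN/m
Driving force T = W sinα + V cosα = 284·sin40.9° + 10·cos40.9° = 193.5 kN/m
Resisting force R = c_j·L + N'·tanφ = 40·9.4 + 142.1·tan29.1° = 376.0 + 79.1 = 455.1 kN/m
FS = R / T = 455.1 / 193.5 = 2.352

FS = 2.35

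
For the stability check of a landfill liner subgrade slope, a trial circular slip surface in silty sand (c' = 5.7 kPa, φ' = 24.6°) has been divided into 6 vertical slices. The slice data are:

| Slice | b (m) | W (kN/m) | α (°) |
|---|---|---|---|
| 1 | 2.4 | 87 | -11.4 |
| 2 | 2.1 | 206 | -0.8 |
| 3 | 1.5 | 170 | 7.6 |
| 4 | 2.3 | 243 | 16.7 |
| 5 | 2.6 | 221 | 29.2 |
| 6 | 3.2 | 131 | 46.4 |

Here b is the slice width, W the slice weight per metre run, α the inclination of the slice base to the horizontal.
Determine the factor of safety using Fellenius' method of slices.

FS = 1.96

Ordinary method of slices: FS = Σ[c'·Δl_i + (W_i cosα_i)·tanφ'] / Σ W_i sinα_i, with Δl_i = b_i / cosα_i.
Slice 1: Δl = 2.4/cos(-11.4°) = 2.448 m; N'_1 = 87·cos(-11.4°) = 85.3; c'Δl = 13.96; W sinα = -17.2
Slice 2: Δl = 2.1/cos(-0.8°) = 2.100 m; N'_2 = 206·cos(-0.8°) = 206.0; c'Δl = 11.97; W sinα = -2.9
Slice 3: Δl = 1.5/cos7.6° = 1.513 m; N'_3 = 170·cos7.6° = 168.5; c'Δl = 8.63; W sinα = 22.5
Slice 4: Δl = 2.3/cos16.7° = 2.401 m; N'_4 = 243·cos16.7° = 232.8; c'Δl = 13.69; W sinα = 69.8
Slice 5: Δl = 2.6/cos29.2° = 2.979 m; N'_5 = 221·cos29.2° = 192.9; c'Δl = 16.98; W sinα = 107.8
Slice 6: Δl = 3.2/cos46.4° = 4.640 m; N'_6 = 131·cos46.4° = 90.3; c'Δl = 26.45; W sinα = 94.9
Σc'Δl = 91.7 kN/m; ΣN' = 975.8 kN/m; ΣW sinα = 274.9 kN/m
Resisting = 91.7 + 975.8·tan24.6° = 91.7 + 446.7 = 538.4 kN/m
FS = 538.4 / 274.9 = 1.958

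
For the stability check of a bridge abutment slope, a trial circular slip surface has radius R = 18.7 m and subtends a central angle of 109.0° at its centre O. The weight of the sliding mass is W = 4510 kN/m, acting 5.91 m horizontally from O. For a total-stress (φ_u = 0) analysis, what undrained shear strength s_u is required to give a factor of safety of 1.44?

s_u = 57.7 kPa

FS = s_u·L_a·R / (W·d), so s_u = FS·W·d / (L_a·R).
Arc length L_a = R·θ = 18.7·(109.0°·π/180) = 18.7·1.9024 = 35.58 m
s_u = 1.44·4510·5.91 / (35.58·18.7) = 38381.9 / 665.25 = 57.70 kPa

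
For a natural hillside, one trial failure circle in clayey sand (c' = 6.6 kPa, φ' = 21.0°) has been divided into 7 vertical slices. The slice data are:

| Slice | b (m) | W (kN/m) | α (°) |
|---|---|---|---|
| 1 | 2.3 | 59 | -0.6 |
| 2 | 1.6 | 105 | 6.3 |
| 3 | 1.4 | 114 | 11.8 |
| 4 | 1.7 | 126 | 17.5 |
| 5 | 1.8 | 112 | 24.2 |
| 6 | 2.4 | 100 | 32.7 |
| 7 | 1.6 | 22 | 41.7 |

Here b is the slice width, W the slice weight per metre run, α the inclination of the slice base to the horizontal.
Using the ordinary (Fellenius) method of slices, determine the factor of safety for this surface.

Ordinary method of slices: FS = Σ[c'·Δl_i + (W_i cosα_i)·tanφ'] / Σ W_i sinα_i, with Δl_i = b_i / cosα_i.
Slice 1: Δl = 2.3/cos(-0.6°) = 2.300 m; N'_1 = 59·cos(-0.6°) = 59.0; c'Δl = 15.18; W sinα = -0.6
Slice 2: Δl = 1.6/cos6.3° = 1.610 m; N'_2 = 105·cos6.3° = 104.4; c'Δl = 10.62; W sinα = 11.5
Slice 3: Δl = 1.4/cos11.8° = 1.430 m; N'_3 = 114·cos11.8° = 111.6; c'Δl = 9.44; W sinα = 23.3
Slice 4: Δl = 1.7/cos17.5° = 1.782 m; N'_4 = 126·cos17.5° = 120.2; c'Δl = 11.76; W sinα = 37.9
Slice 5: Δl = 1.8/cos24.2° = 1.973 m; N'_5 = 112·cos24.2° = 102.2; c'Δl = 13.02; W sinα = 45.9
Slice 6: Δl = 2.4/cos32.7° = 2.852 m; N'_6 = 100·cos32.7° = 84.2; c'Δl = 18.82; W sinα = 54.0
Slice 7: Δl = 1.6/cos41.7° = 2.143 m; N'_7 = 22·cos41.7° = 16.4; c'Δl = 14.14; W sinα = 14.6
Σc'Δl = 93.0 kN/m; ΣN' = 597.9 kN/m; ΣW sinα = 186.7 kN/m
Resisting = 93.0 + 597.9·tan21.0° = 93.0 + 229.5 = 322.5 kN/m
FS = 322.5 / 186.7 = 1.728

FS = 1.73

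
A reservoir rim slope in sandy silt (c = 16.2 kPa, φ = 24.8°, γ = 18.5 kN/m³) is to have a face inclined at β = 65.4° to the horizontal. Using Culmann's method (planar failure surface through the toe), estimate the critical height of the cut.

H_c = 12.01 m

Culmann's analysis gives the critical failure plane at α_cr = (β + φ)/2 = (65.4 + 24.8)/2 = 45.1°, and the critical height
H_c = (4c/γ) · sinβ cosφ / [1 − cos(β − φ)]
    = (4·16.2/18.5) · sin65.4°·cos24.8° / [1 − cos(40.6°)]
    = 3.503 · 0.9092·0.9078 / [1 − 0.7593]
    = 3.503 · 0.8254 / 0.2407
    = 12.01 m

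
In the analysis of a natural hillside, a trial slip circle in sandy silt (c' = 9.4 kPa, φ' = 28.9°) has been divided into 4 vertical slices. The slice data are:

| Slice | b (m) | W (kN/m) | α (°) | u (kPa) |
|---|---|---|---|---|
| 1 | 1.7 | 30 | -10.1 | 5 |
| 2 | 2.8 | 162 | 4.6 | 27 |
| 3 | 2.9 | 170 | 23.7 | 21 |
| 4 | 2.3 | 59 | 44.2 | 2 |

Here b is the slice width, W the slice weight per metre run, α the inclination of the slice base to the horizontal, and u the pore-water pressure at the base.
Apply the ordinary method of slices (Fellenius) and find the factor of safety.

FS = 1.97

Ordinary method of slices: FS = Σ[c'·Δl_i + (W_i cosα_i − u_i·Δl_i)·tanφ'] / Σ W_i sinα_i, with Δl_i = b_i / cosα_i.
Slice 1: Δl = 1.7/cos(-10.1°) = 1.727 m; N'_1 = 30·cos(-10.1°) − 5·1.727 = 20.9; c'Δl = 16.23; W sinα = -5.3
Slice 2: Δl = 2.8/cos4.6° = 2.809 m; N'_2 = 162·cos4.6° − 27·2.809 = 85.6; c'Δl = 26.41; W sinα = 13.0
Slice 3: Δl = 2.9/cos23.7° = 3.167 m; N'_3 = 170·cos23.7° − 21·3.167 = 89.2; c'Δl = 29.77; W sinα = 68.3
Slice 4: Δl = 2.3/cos44.2° = 3.208 m; N'_4 = 59·cos44.2° − 2·3.208 = 35.9; c'Δl = 30.16; W sinα = 41.1
Σc'Δl = 102.6 kN/m; ΣN' = 231.6 kN/m; ΣW sinα = 117.2 kN/m
Resisting = 102.6 + 231.6·tan28.9° = 102.6 + 127.8 = 230.4 kN/m
FS = 230.4 / 117.2 = 1.966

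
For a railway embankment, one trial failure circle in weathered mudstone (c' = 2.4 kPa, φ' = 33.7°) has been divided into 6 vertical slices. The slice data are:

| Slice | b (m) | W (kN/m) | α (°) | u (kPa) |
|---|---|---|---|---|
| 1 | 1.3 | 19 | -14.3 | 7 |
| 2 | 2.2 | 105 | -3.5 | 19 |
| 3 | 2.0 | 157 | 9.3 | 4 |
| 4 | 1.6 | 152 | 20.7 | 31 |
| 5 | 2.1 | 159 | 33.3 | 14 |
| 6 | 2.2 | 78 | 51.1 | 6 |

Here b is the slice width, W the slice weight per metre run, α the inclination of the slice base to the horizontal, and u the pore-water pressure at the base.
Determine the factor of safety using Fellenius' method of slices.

Ordinary method of slices: FS = Σ[c'·Δl_i + (W_i cosα_i − u_i·Δl_i)·tanφ'] / Σ W_i sinα_i, with Δl_i = b_i / cosα_i.
Slice 1: Δl = 1.3/cos(-14.3°) = 1.342 m; N'_1 = 19·cos(-14.3°) − 7·1.342 = 9.0; c'Δl = 3.22; W sinα = -4.7
Slice 2: Δl = 2.2/cos(-3.5°) = 2.204 m; N'_2 = 105·cos(-3.5°) − 19·2.204 = 62.9; c'Δl = 5.29; W sinα = -6.4
Slice 3: Δl = 2.0/cos9.3° = 2.027 m; N'_3 = 157·cos9.3° − 4·2.027 = 146.8; c'Δl = 4.86; W sinα = 25.4
Slice 4: Δl = 1.6/cos20.7° = 1.710 m; N'_4 = 152·cos20.7° − 31·1.710 = 89.2; c'Δl = 4.11; W sinα = 53.7
Slice 5: Δl = 2.1/cos33.3° = 2.513 m; N'_5 = 159·cos33.3° − 14·2.513 = 97.7; c'Δl = 6.03; W sinα = 87.3
Slice 6: Δl = 2.2/cos51.1° = 3.503 m; N'_6 = 78·cos51.1° − 6·3.503 = 28.0; c'Δl = 8.41; W sinα = 60.7
Σc'Δl = 31.9 kN/m; ΣN' = 433.6 kN/m; ΣW sinα = 216.0 kN/m
Resisting = 31.9 + 433.6·tan33.7° = 31.9 + 289.2 = 321.1 kN/m
FS = 321.1 / 216.0 = 1.487

FS = 1.49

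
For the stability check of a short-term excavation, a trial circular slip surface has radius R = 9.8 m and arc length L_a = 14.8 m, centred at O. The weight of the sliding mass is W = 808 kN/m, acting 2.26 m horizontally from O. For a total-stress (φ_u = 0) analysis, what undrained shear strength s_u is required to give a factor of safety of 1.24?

s_u = 15.6 kPa

FS = s_u·L_a·R / (W·d), so s_u = FS·W·d / (L_a·R).
s_u = 1.24·808·2.26 / (14.80·9.8) = 2264.3 / 145.04 = 15.61 kPa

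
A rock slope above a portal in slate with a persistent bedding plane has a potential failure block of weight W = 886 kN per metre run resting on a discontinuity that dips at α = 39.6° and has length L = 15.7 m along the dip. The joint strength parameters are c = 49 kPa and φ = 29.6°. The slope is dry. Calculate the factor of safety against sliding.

FS = 2.05

Resolving the block weight along and normal to the plane and applying the Mohr–Coulomb strength on the joint:
N' = W cosα = 886·cos39.6° = 682.7 kN/m
Driving force T = W sinα = 886·sin39.6° = 564.8 kN/m
Resisting force R = c·L + N'·tanφ = 49·15.7 + 682.7·tan29.6° = 769.3 + 387.8 = 1157.1 kN/m
FS = R / T = 1157.1 / 564.8 = 2.049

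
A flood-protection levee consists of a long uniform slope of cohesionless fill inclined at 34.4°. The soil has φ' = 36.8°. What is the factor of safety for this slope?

FS = 1.09

For a dry cohesionless infinite slope the factor of safety is FS = tanφ' / tanβ.
FS = tan36.8° / tan34.4° = 0.7481 / 0.6847 = 1.093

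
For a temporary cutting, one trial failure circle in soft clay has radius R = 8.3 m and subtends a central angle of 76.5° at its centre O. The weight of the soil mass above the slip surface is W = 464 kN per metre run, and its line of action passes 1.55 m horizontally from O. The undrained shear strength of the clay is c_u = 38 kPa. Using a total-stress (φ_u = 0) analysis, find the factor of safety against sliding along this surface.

FS = 4.86

Taking moments about the centre O, the resisting moment is provided by the undrained shear strength acting along the arc:
Arc length L_a = R·θ = 8.3·(76.5°·π/180) = 8.3·1.3352 = 11.08 m
M_R = c_u·L_a·R = 38·11.08·8.3 = 3495.3 kN·m/m
M_D = W·d = 464·1.55 = 719.2 kN·m/m
FS = M_R / M_D = 3495.3 / 719.2 = 4.860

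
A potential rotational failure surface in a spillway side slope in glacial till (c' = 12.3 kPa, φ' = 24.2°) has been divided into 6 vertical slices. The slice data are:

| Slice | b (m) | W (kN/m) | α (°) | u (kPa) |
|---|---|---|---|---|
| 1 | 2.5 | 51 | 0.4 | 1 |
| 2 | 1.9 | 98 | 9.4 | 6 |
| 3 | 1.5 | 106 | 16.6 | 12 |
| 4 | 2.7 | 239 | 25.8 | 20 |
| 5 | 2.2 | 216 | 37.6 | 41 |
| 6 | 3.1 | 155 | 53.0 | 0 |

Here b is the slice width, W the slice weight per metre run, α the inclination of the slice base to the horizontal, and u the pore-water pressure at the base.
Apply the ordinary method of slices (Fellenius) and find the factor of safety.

Ordinary method of slices: FS = Σ[c'·Δl_i + (W_i cosα_i − u_i·Δl_i)·tanφ'] / Σ W_i sinα_i, with Δl_i = b_i / cosα_i.
Slice 1: Δl = 2.5/cos0.4° = 2.500 m; N'_1 = 51·cos0.4° − 1·2.500 = 48.5; c'Δl = 30.75; W sinα = 0.4
Slice 2: Δl = 1.9/cos9.4° = 1.926 m; N'_2 = 98·cos9.4° − 6·1.926 = 85.1; c'Δl = 23.69; W sinα = 16.0
Slice 3: Δl = 1.5/cos16.6° = 1.565 m; N'_3 = 106·cos16.6° − 12·1.565 = 82.8; c'Δl = 19.25; W sinα = 30.3
Slice 4: Δl = 2.7/cos25.8° = 2.999 m; N'_4 = 239·cos25.8° − 20·2.999 = 155.2; c'Δl = 36.89; W sinα = 104.0
Slice 5: Δl = 2.2/cos37.6° = 2.777 m; N'_5 = 216·cos37.6° − 41·2.777 = 57.3; c'Δl = 34.15; W sinα = 131.8
Slice 6: Δl = 3.1/cos53.0° = 5.151 m; N'_6 = 155·cos53.0° − 0·5.151 = 93.3; c'Δl = 63.36; W sinα = 123.8
Σc'Δl = 208.1 kN/m; ΣN' = 522.2 kN/m; ΣW sinα = 406.2 kN/m
Resisting = 208.1 + 522.2·tan24.2° = 208.1 + 234.7 = 442.8 kN/m
FS = 442.8 / 406.2 = 1.090

FS = 1.09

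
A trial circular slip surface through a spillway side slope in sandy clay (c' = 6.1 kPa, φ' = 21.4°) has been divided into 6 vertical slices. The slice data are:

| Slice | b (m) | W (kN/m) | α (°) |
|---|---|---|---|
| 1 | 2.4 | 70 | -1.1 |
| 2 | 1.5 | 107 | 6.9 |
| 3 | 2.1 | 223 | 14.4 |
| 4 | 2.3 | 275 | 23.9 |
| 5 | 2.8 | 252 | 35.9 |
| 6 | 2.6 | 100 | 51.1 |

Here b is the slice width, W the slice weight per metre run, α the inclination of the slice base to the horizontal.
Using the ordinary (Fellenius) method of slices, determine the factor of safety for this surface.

FS = 1.13

Ordinary method of slices: FS = Σ[c'·Δl_i + (W_i cosα_i)·tanφ'] / Σ W_i sinα_i, with Δl_i = b_i / cosα_i.
Slice 1: Δl = 2.4/cos(-1.1°) = 2.400 m; N'_1 = 70·cos(-1.1°) = 70.0; c'Δl = 14.64; W sinα = -1.3
Slice 2: Δl = 1.5/cos6.9° = 1.511 m; N'_2 = 107·cos6.9° = 106.2; c'Δl = 9.22; W sinα = 12.9
Slice 3: Δl = 2.1/cos14.4° = 2.168 m; N'_3 = 223·cos14.4° = 216.0; c'Δl = 13.23; W sinα = 55.5
Slice 4: Δl = 2.3/cos23.9° = 2.516 m; N'_4 = 275·cos23.9° = 251.4; c'Δl = 15.35; W sinα = 111.4
Slice 5: Δl = 2.8/cos35.9° = 3.457 m; N'_5 = 252·cos35.9° = 204.1; c'Δl = 21.09; W sinα = 147.8
Slice 6: Δl = 2.6/cos51.1° = 4.140 m; N'_6 = 100·cos51.1° = 62.8; c'Δl = 25.26; W sinα = 77.8
Σc'Δl = 98.8 kN/m; ΣN' = 910.6 kN/m; ΣW sinα = 404.0 kN/m
Resisting = 98.8 + 910.6·tan21.4° = 98.8 + 356.8 = 455.6 kN/m
FS = 455.6 / 404.0 = 1.128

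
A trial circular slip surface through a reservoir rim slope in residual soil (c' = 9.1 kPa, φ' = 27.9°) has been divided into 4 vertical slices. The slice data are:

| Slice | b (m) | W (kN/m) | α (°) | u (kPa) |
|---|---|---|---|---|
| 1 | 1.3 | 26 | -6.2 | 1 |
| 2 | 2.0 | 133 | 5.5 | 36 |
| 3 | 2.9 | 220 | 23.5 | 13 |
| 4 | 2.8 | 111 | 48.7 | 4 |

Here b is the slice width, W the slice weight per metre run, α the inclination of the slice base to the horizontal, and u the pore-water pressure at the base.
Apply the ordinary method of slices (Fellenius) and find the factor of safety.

FS = 1.42

Ordinary method of slices: FS = Σ[c'·Δl_i + (W_i cosα_i − u_i·Δl_i)·tanφ'] / Σ W_i sinα_i, with Δl_i = b_i / cosα_i.
Slice 1: Δl = 1.3/cos(-6.2°) = 1.308 m; N'_1 = 26·cos(-6.2°) − 1·1.308 = 24.5; c'Δl = 11.90; W sinα = -2.8
Slice 2: Δl = 2.0/cos5.5° = 2.009 m; N'_2 = 133·cos5.5° − 36·2.009 = 60.1; c'Δl = 18.28; W sinα = 12.7
Slice 3: Δl = 2.9/cos23.5° = 3.162 m; N'_3 = 220·cos23.5° − 13·3.162 = 160.6; c'Δl = 28.78; W sinα = 87.7
Slice 4: Δl = 2.8/cos48.7° = 4.242 m; N'_4 = 111·cos48.7° − 4·4.242 = 56.3; c'Δl = 38.61; W sinα = 83.4
Σc'Δl = 97.6 kN/m; ΣN' = 301.5 kN/m; ΣW sinα = 181.1 kN/m
Resisting = 97.6 + 301.5·tan27.9° = 97.6 + 159.7 = 257.2 kN/m
FS = 257.2 / 181.1 = 1.421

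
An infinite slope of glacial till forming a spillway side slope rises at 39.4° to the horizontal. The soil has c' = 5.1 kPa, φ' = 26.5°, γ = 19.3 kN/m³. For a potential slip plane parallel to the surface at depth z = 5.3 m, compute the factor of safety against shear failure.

FS = 0.71

For an infinite slope with a slip plane parallel to the surface (no pore pressure): FS = [c' + γz cos²β tanφ'] / [γz sinβ cosβ].
γz = 19.3·5.3 = 102.29 kN/m²
Numerator = 5.1 + 102.29·cos²39.4°·tan26.5° = 5.1 + 102.29·0.5971·0.4986 = 35.553 kPa
Denominator = 102.29·sin39.4°·cos39.4° = 102.29·0.6347·0.7727 = 50.171 kPa
FS = 35.553 / 50.171 = 0.709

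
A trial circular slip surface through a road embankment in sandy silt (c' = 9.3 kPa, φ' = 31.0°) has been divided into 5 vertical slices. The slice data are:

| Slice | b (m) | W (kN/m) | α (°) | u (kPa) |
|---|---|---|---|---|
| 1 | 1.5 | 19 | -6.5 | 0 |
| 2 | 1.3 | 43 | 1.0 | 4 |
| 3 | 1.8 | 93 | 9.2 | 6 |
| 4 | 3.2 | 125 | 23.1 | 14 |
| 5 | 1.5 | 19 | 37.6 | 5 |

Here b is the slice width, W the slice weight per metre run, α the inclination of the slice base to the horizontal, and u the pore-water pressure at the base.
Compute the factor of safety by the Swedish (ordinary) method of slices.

Ordinary method of slices: FS = Σ[c'·Δl_i + (W_i cosα_i − u_i·Δl_i)·tanφ'] / Σ W_i sinα_i, with Δl_i = b_i / cosα_i.
Slice 1: Δl = 1.5/cos(-6.5°) = 1.510 m; N'_1 = 19·cos(-6.5°) − 0·1.510 = 18.9; c'Δl = 14.04; W sinα = -2.2
Slice 2: Δl = 1.3/cos1.0° = 1.300 m; N'_2 = 43·cos1.0° − 4·1.300 = 37.8; c'Δl = 12.09; W sinα = 0.8
Slice 3: Δl = 1.8/cos9.2° = 1.823 m; N'_3 = 93·cos9.2° − 6·1.823 = 80.9; c'Δl = 16.96; W sinα = 14.9
Slice 4: Δl = 3.2/cos23.1° = 3.479 m; N'_4 = 125·cos23.1° − 14·3.479 = 66.3; c'Δl = 32.35; W sinα = 49.0
Slice 5: Δl = 1.5/cos37.6° = 1.893 m; N'_5 = 19·cos37.6° − 5·1.893 = 5.6; c'Δl = 17.61; W sinα = 11.6
Σc'Δl = 93.1 kN/m; ΣN' = 209.4 kN/m; ΣW sinα = 74.1 kN/m
Resisting = 93.1 + 209.4·tan31.0° = 93.1 + 125.8 = 218.9 kN/m
FS = 218.9 / 74.1 = 2.954

FS = 2.95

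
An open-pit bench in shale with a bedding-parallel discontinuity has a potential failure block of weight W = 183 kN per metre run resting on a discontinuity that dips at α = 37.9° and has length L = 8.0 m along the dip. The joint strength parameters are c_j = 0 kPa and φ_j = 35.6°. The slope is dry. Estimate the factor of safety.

Resolving the block weight along and normal to the plane and applying the Mohr–Coulomb strength on the joint:
N' = W cosα = 183·cos37.9° = 144.4 kN/m
Driving force T = W sinα = 183·sin37.9° = 112.4 kN/m
Resisting force R = c_j·L + N'·tanφ_j = 0·8.0 + 144.4·tan35.6° = 0.0 + 103.4 = 103.4 kN/m
FS = R / T = 103.4 / 112.4 = 0.920

FS = 0.92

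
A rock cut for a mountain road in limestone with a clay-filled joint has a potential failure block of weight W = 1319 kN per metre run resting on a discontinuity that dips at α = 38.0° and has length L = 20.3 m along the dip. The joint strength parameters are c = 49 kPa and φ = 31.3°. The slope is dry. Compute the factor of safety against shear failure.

FS = 2.00

Resolving the block weight along and normal to the plane and applying the Mohr–Coulomb strength on the joint:
N' = W cosα = 1319·cos38.0° = 1039.4 kN/m
Driving force T = W sinα = 1319·sin38.0° = 812.1 kN/m
Resisting force R = c·L + N'·tanφ = 49·20.3 + 1039.4·tan31.3° = 994.7 + 632.0 = 1626.7 kN/m
FS = R / T = 1626.7 / 812.1 = 2.003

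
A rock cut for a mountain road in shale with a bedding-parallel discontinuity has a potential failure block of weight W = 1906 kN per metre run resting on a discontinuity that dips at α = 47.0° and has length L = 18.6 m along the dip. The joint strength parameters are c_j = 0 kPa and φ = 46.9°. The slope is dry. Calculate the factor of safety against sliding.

Resolving the block weight along and normal to the plane and applying the Mohr–Coulomb strength on the joint:
N' = W cosα = 1906·cos47.0° = 1299.9 kN/m
Driving force T = W sinα = 1906·sin47.0° = 1394.0 kN/m
Resisting force R = c_j·L + N'·tanφ = 0·18.6 + 1299.9·tan46.9° = 0.0 + 1389.1 = 1389.1 kN/m
FS = R / T = 1389.1 / 1394.0 = 0.997

FS = 1.00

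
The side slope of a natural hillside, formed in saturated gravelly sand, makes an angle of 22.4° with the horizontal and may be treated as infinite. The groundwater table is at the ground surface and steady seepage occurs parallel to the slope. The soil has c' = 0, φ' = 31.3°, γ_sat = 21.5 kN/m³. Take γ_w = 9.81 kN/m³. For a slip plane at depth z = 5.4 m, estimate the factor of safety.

With seepage parallel to the slope and the water table at the surface, the effective normal stress on the slip plane uses the buoyant unit weight γ' = γ_sat − γ_w while the driving shear stress uses γ_sat:
FS = [c' + γ' z cos²β tanφ'] / [γ_sat z sinβ cosβ]
(For c' = 0 this reduces to FS = (γ'/γ_sat)·tanφ'/tanβ.)
γ' = 21.5 − 9.81 = 11.69 kN/m³
Numerator = 0.0 + 11.69·5.4·cos²22.4°·tan31.3° = 0.0 + 11.69·5.4·0.8548·0.6080 = 32.808 kPa
Denominator = 21.5·5.4·sin22.4°·cos22.4° = 21.5·5.4·0.3811·0.9245 = 40.904 kPa
FS = 32.808 / 40.904 = 0.802

FS = 0.80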